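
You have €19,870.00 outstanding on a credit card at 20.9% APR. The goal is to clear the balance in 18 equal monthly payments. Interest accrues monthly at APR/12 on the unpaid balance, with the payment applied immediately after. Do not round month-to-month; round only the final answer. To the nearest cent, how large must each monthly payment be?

€1,295.46

Monthly rate r = 20.9%/12 = 1.74167% = 0.0174167.
Level-payment amortization: P = B₀·r / (1 − (1+r)^(−n)) = 19870.00·0.0174167 / (1 − 1.01742^(−18)).
Denominator 1 − (1+r)^(−18) = 0.267140467.
P = 346.069 / 0.267140467 ≈ 1295.46.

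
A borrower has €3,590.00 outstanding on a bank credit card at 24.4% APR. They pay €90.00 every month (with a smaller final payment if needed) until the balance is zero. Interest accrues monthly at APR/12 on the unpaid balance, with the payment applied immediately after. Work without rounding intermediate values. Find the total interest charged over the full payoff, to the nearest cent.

Monthly rate r = 24.4%/12 = 2.03333% = 0.0203333.
Payoff takes n = ⌈−ln(1 − rB₀/P)/ln(1+r)⌉ = ⌈82.785⌉ = 83 payments; the last is €70.76.
Total paid = 82·€90.00 + €70.76 = €7,450.76.
Total interest = total paid − principal = €7,450.76 − €3,590.00 = €3,860.76.

€3,860.76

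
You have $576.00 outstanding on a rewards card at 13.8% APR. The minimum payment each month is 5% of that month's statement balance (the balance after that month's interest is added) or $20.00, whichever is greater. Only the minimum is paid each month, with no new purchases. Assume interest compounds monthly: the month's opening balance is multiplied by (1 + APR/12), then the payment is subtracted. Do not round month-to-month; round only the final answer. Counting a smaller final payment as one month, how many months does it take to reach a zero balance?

Monthly rate r = 13.8%/12 = 1.15% = 0.0115.
While 5% of the post-interest balance exceeds $20.00, each month B ← (B·(1+r))·(1 − 0.05), i.e. B shrinks by the factor (1+r)·0.95 = 0.96093.
This holds for months 1–10. Entering month 11 the balance is $386.65; 5% of the post-interest balance is now below $20.00, so the flat $20.00 minimum applies from here.
From month 11 a fixed $20.00 at rate r clears $386.65 in 22 more payments. Total: 10 + 22 = 32 months.

32 months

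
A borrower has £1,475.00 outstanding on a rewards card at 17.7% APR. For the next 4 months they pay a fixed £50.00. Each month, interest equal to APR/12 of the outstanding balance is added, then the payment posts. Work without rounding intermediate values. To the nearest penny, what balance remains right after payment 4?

£1,359.50

Monthly rate r = 17.7%/12 = 1.475% = 0.01475.
Each month: B ← B·(1+r) − £50.00.
Month 1: interest £21.76; balance after payment £1,446.76.
Month 2: interest £21.34; balance after payment £1,418.10.
Month 3: interest £20.92; balance after payment £1,389.01.
Month 4: interest £20.49; balance after payment £1,359.50.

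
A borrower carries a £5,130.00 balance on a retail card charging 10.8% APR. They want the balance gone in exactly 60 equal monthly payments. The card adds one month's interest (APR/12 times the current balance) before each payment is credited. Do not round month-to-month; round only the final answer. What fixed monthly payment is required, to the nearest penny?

Monthly rate r = 10.8%/12 = 0.9% = 0.009.
Level-payment amortization: P = B₀·r / (1 − (1+r)^(−n)) = 5130.00·0.009 / (1 − 1.009^(−60)).
Denominator 1 − (1+r)^(−60) = 0.415842407.
P = 46.17 / 0.415842407 ≈ 111.03.

£111.03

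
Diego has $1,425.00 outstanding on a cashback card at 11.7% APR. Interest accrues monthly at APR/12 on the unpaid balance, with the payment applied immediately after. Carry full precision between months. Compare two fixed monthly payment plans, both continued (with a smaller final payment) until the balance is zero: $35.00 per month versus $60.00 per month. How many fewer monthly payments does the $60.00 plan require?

Monthly rate r = 11.7%/12 = 0.975% = 0.00975.
At $35.00/mo: n = ⌈−ln(1 − rB₀/P)/ln(1+r)⌉ = 53 payments (last $4.47); total interest = total paid − $1,425.00 = $399.47.
At $60.00/mo: 28 payments (last $8.82); total interest $203.82.
Payments saved = 53 − 28 = 25.

25 fewer payments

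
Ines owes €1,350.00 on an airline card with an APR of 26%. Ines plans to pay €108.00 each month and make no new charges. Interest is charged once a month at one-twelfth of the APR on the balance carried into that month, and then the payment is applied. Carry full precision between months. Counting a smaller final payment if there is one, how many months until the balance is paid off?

15 payments

Monthly rate r = 26%/12 = 2.16667% = 0.0216667.
Recurrence: B ← B·(1+r) − €108.00.
Month 1: interest €29.25; balance after payment €1,271.25.
Month 2: interest €27.54; balance after payment €1,190.79.
Closed form: n = −ln(1 − rB₀/P)/ln(1+r) = −ln(0.72917)/ln(1.02167) ≈ 14.735, so the balance reaches zero during payment 15.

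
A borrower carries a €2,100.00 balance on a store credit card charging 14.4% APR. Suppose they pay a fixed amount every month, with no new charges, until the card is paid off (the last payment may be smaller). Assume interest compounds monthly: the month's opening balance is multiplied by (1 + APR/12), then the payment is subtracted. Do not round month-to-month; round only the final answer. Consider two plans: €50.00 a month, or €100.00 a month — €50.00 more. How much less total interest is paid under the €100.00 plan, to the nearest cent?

Monthly rate r = 14.4%/12 = 1.2% = 0.012.
At €50.00/mo: n = ⌈−ln(1 − rB₀/P)/ln(1+r)⌉ = 59 payments (last €39.13); total interest = total paid − €2,100.00 = €839.13.
At €100.00/mo: 25 payments (last €34.23); total interest €334.23.
Interest saved = €839.13 − €334.23 = €504.90.

€504.90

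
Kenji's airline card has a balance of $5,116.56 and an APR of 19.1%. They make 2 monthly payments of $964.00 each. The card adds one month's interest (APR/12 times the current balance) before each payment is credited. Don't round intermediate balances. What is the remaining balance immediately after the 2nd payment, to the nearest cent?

Monthly rate r = 19.1%/12 = 1.59167% = 0.0159167.
Each month: B ← B·(1+r) − $964.00.
Month 1: interest $81.44; balance after payment $4,234.00.
Month 2: interest $67.39; balance after payment $3,337.39.

$3,337.39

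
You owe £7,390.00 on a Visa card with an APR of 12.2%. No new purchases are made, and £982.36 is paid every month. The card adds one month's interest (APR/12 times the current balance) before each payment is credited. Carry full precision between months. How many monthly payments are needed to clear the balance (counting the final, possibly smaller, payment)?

8 months

Monthly rate r = 12.2%/12 = 1.01667% = 0.0101667.
Recurrence: B ← B·(1+r) − £982.36.
Month 1: interest £75.13; balance after payment £6,482.77.
Month 2: interest £65.91; balance after payment £5,566.32.
Closed form: n = −ln(1 − rB₀/P)/ln(1+r) = −ln(0.92352)/ln(1.01017) ≈ 7.866, so the balance reaches zero during payment 8.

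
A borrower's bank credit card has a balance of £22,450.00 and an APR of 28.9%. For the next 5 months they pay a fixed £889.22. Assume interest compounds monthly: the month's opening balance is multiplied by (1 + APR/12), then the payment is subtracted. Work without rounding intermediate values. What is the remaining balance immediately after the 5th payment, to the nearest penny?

Monthly rate r = 28.9%/12 = 2.40833% = 0.0240833.
Each month: B ← B·(1+r) − £889.22.
Month 1: interest £540.67; balance after payment £22,101.45.
Month 2: interest £532.28; balance after payment £21,744.51.
Month 3: interest £523.68; balance after payment £21,378.97.
Month 4: interest £514.88; balance after payment £21,004.62.
Month 5: interest £505.86; balance after payment £20,621.27.

£20,621.27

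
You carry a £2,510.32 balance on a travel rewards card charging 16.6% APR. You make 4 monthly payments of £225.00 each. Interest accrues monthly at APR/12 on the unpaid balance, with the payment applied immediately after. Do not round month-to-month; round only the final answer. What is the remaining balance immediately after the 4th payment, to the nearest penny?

£1,733.29

Monthly rate r = 16.6%/12 = 1.38333% = 0.0138333.
Each month: B ← B·(1+r) − £225.00.
Month 1: interest £34.73; balance after payment £2,320.05.
Month 2: interest £32.09; balance after payment £2,127.14.
Month 3: interest £29.43; balance after payment £1,931.57.
Month 4: interest £26.72; balance after payment £1,733.29.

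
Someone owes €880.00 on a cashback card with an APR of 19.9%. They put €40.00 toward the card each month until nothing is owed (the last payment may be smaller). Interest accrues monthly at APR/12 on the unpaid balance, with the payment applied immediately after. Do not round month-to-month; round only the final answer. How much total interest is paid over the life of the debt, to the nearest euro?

€224

Monthly rate r = 19.9%/12 = 1.65833% = 0.0165833.
Payoff takes n = ⌈−ln(1 − rB₀/P)/ln(1+r)⌉ = ⌈27.595⌉ = 28 payments; the last is €23.89.
Total paid = 27·€40.00 + €23.89 = €1,103.89.
Total interest = total paid − principal = €1,103.89 − €880.00 = €223.89.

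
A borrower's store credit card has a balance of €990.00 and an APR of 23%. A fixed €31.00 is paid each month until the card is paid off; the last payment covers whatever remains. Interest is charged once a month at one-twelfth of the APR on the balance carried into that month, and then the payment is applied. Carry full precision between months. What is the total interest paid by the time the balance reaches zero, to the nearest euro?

€556

Monthly rate r = 23%/12 = 1.91667% = 0.0191667.
Payoff takes n = ⌈−ln(1 − rB₀/P)/ln(1+r)⌉ = ⌈49.881⌉ = 50 payments; the last is €27.33.
Total paid = 49·€31.00 + €27.33 = €1,546.33.
Total interest = total paid − principal = €1,546.33 − €990.00 = €556.33.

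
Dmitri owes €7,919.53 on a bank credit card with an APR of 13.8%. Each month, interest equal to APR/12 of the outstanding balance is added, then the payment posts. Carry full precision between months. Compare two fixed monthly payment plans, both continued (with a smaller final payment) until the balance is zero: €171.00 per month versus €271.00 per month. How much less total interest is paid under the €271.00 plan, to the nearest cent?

Monthly rate r = 13.8%/12 = 1.15% = 0.0115.
At €171.00/mo: n = ⌈−ln(1 − rB₀/P)/ln(1+r)⌉ = 67 payments (last €88.49); total interest = total paid − €7,919.53 = €3,454.96.
At €271.00/mo: 36 payments (last €222.38); total interest €1,787.85.
Interest saved = €3,454.96 − €1,787.85 = €1,667.11.

€1,667.11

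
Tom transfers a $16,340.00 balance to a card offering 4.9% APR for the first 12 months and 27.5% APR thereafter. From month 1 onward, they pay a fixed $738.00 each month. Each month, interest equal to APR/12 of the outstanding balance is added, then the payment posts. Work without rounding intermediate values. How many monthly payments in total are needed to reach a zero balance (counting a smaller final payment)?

Promo months 1–12 at r₀ = 4.9%/12 = 0.00408333; months 13+ at r₁ = 27.5%/12 = 0.0229167.
After month 12: iterate B ← B·(1+r₀) − $738.00 for 12 months → $8,101.27.
Then at r₁ with $738.00/mo: n₂ = −ln(1 − r₁·B/P)/ln(1+r₁) ≈ 12.79 → 13 more payments.

25 months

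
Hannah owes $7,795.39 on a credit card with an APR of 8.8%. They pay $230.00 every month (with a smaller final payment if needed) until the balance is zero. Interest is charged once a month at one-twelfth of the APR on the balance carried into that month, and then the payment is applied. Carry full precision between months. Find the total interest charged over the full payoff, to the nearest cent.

$1,199.63

Monthly rate r = 8.8%/12 = 0.733333% = 0.00733333.
Payoff takes n = ⌈−ln(1 − rB₀/P)/ln(1+r)⌉ = ⌈39.108⌉ = 40 payments; the last is $25.02.
Total paid = 39·$230.00 + $25.02 = $8,995.02.
Total interest = total paid − principal = $8,995.02 − $7,795.39 = $1,199.63.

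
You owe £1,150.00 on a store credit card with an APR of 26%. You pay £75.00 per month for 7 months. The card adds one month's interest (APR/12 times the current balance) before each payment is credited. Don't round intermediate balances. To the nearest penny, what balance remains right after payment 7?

£775.79

Monthly rate r = 26%/12 = 2.16667% = 0.0216667.
Each month: B ← B·(1+r) − £75.00.
Month 1: interest £24.92; balance after payment £1,099.92.
Month 2: interest £23.83; balance after payment £1,048.75.
Month 3: interest £22.72; balance after payment £996.47.
Month 4: interest £21.59; balance after payment £943.06.
Month 5: interest £20.43; balance after payment £888.49.
Month 6: interest £19.25; balance after payment £832.74.
Month 7: interest £18.04; balance after payment £775.79.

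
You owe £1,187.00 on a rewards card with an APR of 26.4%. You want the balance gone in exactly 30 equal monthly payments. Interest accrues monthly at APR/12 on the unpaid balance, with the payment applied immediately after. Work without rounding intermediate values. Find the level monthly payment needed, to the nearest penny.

Monthly rate r = 26.4%/12 = 2.2% = 0.022.
Level-payment amortization: P = B₀·r / (1 − (1+r)^(−n)) = 1187.00·0.022 / (1 − 1.022^(−30)).
Denominator 1 − (1+r)^(−30) = 0.479437204.
P = 26.114 / 0.479437204 ≈ 54.47.

£54.47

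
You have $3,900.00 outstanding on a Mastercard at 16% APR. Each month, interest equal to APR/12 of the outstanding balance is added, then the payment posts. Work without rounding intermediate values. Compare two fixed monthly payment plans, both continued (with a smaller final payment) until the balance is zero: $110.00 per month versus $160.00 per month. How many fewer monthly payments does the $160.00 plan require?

Monthly rate r = 16%/12 = 1.33333% = 0.0133333.
At $110.00/mo: n = ⌈−ln(1 − rB₀/P)/ln(1+r)⌉ = 49 payments (last $35.59); total interest = total paid − $3,900.00 = $1,415.59.
At $160.00/mo: 30 payments (last $108.12); total interest $848.12.
Payments saved = 49 − 30 = 19.

19 fewer payments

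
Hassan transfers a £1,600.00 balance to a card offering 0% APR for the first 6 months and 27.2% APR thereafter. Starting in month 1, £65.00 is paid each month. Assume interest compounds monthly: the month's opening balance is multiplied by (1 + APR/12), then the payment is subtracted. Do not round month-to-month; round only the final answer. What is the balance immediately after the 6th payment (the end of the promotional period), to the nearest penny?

£1,210.00

Promo months 1–6 at r₀ = 0%/12 = 0; months 7+ at r₁ = 27.2%/12 = 0.0226667.
After month 6 (no interest yet): B = £1,600.00 − 6·£65.00 = £1,210.00.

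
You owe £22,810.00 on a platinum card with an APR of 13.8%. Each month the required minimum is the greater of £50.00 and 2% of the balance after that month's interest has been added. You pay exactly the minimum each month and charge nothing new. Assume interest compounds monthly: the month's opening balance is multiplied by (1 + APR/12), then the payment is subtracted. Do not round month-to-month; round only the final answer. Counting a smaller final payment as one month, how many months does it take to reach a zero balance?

327 months

Monthly rate r = 13.8%/12 = 1.15% = 0.0115.
While 2% of the post-interest balance exceeds £50.00, each month B ← (B·(1+r))·(1 − 0.02), i.e. B shrinks by the factor (1+r)·0.98 = 0.99127.
This holds for months 1–254. Entering month 255 the balance is £2,459.71; 2% of the post-interest balance is now below £50.00, so the flat £50.00 minimum applies from here.
From month 255 a fixed £50.00 at rate r clears £2,459.71 in 73 more payments. Total: 254 + 73 = 327 months.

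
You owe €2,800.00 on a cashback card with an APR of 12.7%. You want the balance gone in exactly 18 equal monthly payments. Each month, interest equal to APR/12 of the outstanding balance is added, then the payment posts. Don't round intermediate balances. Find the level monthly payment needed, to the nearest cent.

Monthly rate r = 12.7%/12 = 1.05833% = 0.0105833.
Level-payment amortization: P = B₀·r / (1 − (1+r)^(−n)) = 2800.00·0.0105833 / (1 − 1.01058^(−18)).
Denominator 1 − (1+r)^(−18) = 0.172626451.
P = 29.6333 / 0.172626451 ≈ 171.66.

€171.66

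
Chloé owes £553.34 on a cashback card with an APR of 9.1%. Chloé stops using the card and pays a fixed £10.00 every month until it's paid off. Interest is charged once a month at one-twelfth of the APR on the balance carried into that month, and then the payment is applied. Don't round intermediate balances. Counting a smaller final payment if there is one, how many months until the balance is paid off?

Monthly rate r = 9.1%/12 = 0.758333% = 0.00758333.
Recurrence: B ← B·(1+r) − £10.00.
Month 1: interest £4.20; balance after payment £547.54.
Month 2: interest £4.15; balance after payment £541.69.
Closed form: n = −ln(1 − rB₀/P)/ln(1+r) = −ln(0.58038)/ln(1.00758) ≈ 72.017, so the balance reaches zero during payment 73.

73 payments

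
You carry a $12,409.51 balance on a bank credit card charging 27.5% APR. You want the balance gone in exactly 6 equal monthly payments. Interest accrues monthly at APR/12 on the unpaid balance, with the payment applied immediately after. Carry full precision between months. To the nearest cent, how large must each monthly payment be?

$2,237.27

Monthly rate r = 27.5%/12 = 2.29167% = 0.0229167.
Level-payment amortization: P = B₀·r / (1 − (1+r)^(−n)) = 12409.51·0.0229167 / (1 − 1.02292^(−6)).
Denominator 1 − (1+r)^(−6) = 0.127112104.
P = 284.385 / 0.127112104 ≈ 2237.27.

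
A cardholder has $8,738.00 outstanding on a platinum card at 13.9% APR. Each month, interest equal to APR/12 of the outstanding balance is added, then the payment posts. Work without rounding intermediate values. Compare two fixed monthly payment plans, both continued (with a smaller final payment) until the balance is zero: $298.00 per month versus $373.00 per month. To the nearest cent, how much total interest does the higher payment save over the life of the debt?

$484.47

Monthly rate r = 13.9%/12 = 1.15833% = 0.0115833.
At $298.00/mo: n = ⌈−ln(1 − rB₀/P)/ln(1+r)⌉ = 37 payments (last $9.87); total interest = total paid − $8,738.00 = $1,999.87.
At $373.00/mo: 28 payments (last $182.40); total interest $1,515.40.
Interest saved = $1,999.87 − $1,515.40 = $484.47.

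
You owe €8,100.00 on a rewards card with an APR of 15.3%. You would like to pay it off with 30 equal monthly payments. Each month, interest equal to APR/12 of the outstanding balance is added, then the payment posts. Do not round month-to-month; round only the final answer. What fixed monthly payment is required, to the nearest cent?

€326.62

Monthly rate r = 15.3%/12 = 1.275% = 0.01275.
Level-payment amortization: P = B₀·r / (1 − (1+r)^(−n)) = 8100.00·0.01275 / (1 − 1.01275^(−30)).
Denominator 1 − (1+r)^(−30) = 0.316194729.
P = 103.275 / 0.316194729 ≈ 326.62.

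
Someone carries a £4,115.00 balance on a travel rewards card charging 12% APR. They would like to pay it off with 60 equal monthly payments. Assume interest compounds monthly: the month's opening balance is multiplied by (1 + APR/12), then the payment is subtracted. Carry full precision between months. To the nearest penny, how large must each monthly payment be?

£91.54

Monthly rate r = 12%/12 = 1% = 0.01.
Level-payment amortization: P = B₀·r / (1 − (1+r)^(−n)) = 4115.00·0.01 / (1 − 1.01^(−60)).
Denominator 1 − (1+r)^(−60) = 0.449550384.
P = 41.15 / 0.449550384 ≈ 91.54.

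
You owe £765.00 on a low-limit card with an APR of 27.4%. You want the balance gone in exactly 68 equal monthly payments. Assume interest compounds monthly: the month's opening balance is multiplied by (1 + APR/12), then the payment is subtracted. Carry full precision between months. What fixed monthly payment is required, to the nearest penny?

Monthly rate r = 27.4%/12 = 2.28333% = 0.0228333.
Level-payment amortization: P = B₀·r / (1 − (1+r)^(−n)) = 765.00·0.0228333 / (1 − 1.02283^(−68)).
Denominator 1 − (1+r)^(−68) = 0.78458862.
P = 17.4675 / 0.78458862 ≈ 22.26.

£22.26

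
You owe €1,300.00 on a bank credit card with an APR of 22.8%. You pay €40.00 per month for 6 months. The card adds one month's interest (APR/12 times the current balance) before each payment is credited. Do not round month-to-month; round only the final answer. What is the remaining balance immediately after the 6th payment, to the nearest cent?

€1,203.73

Monthly rate r = 22.8%/12 = 1.9% = 0.019.
Each month: B ← B·(1+r) − €40.00.
Month 1: interest €24.70; balance after payment €1,284.70.
Month 2: interest €24.41; balance after payment €1,269.11.
Month 3: interest €24.11; balance after payment €1,253.22.
Month 4: interest €23.81; balance after payment €1,237.03.
Month 5: interest €23.50; balance after payment €1,220.54.
Month 6: interest €23.19; balance after payment €1,203.73.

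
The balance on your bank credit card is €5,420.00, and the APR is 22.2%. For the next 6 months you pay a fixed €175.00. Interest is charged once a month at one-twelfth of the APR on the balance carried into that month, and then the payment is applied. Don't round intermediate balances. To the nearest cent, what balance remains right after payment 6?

Monthly rate r = 22.2%/12 = 1.85% = 0.0185.
Each month: B ← B·(1+r) − €175.00.
Month 1: interest €100.27; balance after payment €5,345.27.
Month 2: interest €98.89; balance after payment €5,269.16.
Month 3: interest €97.48; balance after payment €5,191.64.
Month 4: interest €96.05; balance after payment €5,112.68.
Month 5: interest €94.58; balance after payment €5,032.27.
Month 6: interest €93.10; balance after payment €4,950.36.

€4,950.36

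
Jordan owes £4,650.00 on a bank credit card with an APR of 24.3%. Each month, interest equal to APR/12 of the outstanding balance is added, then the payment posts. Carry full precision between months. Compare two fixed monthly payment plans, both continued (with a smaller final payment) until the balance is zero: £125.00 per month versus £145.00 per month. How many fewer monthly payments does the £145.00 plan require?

Monthly rate r = 24.3%/12 = 2.025% = 0.02025.
At £125.00/mo: n = ⌈−ln(1 − rB₀/P)/ln(1+r)⌉ = 70 payments (last £101.77); total interest = total paid − £4,650.00 = £4,076.77.
At £145.00/mo: 53 payments (last £40.94); total interest £2,930.94.
Payments saved = 70 − 53 = 17.

17 fewer payments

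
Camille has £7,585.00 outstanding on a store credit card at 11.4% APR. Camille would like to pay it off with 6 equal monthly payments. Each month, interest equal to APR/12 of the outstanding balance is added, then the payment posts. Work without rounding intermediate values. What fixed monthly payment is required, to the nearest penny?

Monthly rate r = 11.4%/12 = 0.95% = 0.0095.
Level-payment amortization: P = B₀·r / (1 − (1+r)^(−n)) = 7585.00·0.0095 / (1 − 1.0095^(−6)).
Denominator 1 − (1+r)^(−6) = 0.0551517559.
P = 72.0575 / 0.0551517559 ≈ 1306.53.

£1,306.53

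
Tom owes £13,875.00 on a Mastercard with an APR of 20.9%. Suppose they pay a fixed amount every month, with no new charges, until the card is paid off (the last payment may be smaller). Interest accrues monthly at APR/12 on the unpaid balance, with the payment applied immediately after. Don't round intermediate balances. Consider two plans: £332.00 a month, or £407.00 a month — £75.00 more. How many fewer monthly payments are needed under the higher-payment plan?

Monthly rate r = 20.9%/12 = 1.74167% = 0.0174167.
At £332.00/mo: n = ⌈−ln(1 − rB₀/P)/ln(1+r)⌉ = 76 payments (last £125.81); total interest = total paid − £13,875.00 = £11,150.81.
At £407.00/mo: 53 payments (last £69.24); total interest £7,358.24.
Payments saved = 76 − 53 = 23.

23 fewer payments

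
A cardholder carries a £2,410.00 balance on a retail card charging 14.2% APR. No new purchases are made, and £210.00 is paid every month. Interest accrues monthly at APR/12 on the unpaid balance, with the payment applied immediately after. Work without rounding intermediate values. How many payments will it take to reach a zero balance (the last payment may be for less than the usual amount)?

Monthly rate r = 14.2%/12 = 1.18333% = 0.0118333.
Recurrence: B ← B·(1+r) − £210.00.
Month 1: interest £28.52; balance after payment £2,228.52.
Month 2: interest £26.37; balance after payment £2,044.89.
Closed form: n = −ln(1 − rB₀/P)/ln(1+r) = −ln(0.8642)/ln(1.01183) ≈ 12.407, so the balance reaches zero during payment 13.

13 months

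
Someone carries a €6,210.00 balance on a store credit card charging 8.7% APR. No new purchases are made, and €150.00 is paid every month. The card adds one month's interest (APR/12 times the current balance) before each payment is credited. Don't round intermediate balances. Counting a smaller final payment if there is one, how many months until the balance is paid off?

50 months

Monthly rate r = 8.7%/12 = 0.725% = 0.00725.
Recurrence: B ← B·(1+r) − €150.00.
Month 1: interest €45.02; balance after payment €6,105.02.
Month 2: interest €44.26; balance after payment €5,999.28.
Closed form: n = −ln(1 − rB₀/P)/ln(1+r) = −ln(0.69985)/ln(1.00725) ≈ 49.404, so the balance reaches zero during payment 50.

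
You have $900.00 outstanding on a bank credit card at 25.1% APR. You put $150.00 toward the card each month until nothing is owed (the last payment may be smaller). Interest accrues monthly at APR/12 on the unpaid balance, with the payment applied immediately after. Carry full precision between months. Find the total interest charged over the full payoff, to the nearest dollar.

Monthly rate r = 25.1%/12 = 2.09167% = 0.0209167.
Payoff takes n = ⌈−ln(1 − rB₀/P)/ln(1+r)⌉ = ⌈6.478⌉ = 7 payments; the last is $72.11.
Total paid = 6·$150.00 + $72.11 = $972.11.
Total interest = total paid − principal = $972.11 − $900.00 = $72.11.

$72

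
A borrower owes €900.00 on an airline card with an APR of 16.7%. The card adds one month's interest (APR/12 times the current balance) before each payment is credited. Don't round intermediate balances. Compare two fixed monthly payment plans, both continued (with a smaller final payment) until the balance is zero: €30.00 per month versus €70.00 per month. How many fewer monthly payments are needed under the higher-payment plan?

Monthly rate r = 16.7%/12 = 1.39167% = 0.0139167.
At €30.00/mo: n = ⌈−ln(1 − rB₀/P)/ln(1+r)⌉ = 40 payments (last €3.10); total interest = total paid − €900.00 = €273.10.
At €70.00/mo: 15 payments (last €18.61); total interest €98.61.
Payments saved = 40 − 15 = 25.

25 fewer payments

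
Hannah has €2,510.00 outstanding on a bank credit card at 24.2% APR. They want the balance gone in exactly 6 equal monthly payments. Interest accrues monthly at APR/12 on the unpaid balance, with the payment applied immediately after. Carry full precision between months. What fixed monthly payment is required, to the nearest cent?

Monthly rate r = 24.2%/12 = 2.01667% = 0.0201667.
Level-payment amortization: P = B₀·r / (1 − (1+r)^(−n)) = 2510.00·0.0201667 / (1 − 1.02017^(−6)).
Denominator 1 − (1+r)^(−6) = 0.11289868.
P = 50.6183 / 0.11289868 ≈ 448.35.

€448.35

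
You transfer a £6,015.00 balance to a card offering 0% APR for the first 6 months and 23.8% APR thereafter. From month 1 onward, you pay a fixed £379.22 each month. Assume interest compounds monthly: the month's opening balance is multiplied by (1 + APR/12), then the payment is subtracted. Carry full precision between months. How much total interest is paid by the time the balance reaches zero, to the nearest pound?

Promo months 1–6 at r₀ = 0%/12 = 0; months 7+ at r₁ = 23.8%/12 = 0.0198333.
After month 6 (no interest yet): B = £6,015.00 − 6·£379.22 = £3,739.68.
Then at r₁ with £379.22/mo: n₂ = −ln(1 − r₁·B/P)/ln(1+r₁) ≈ 11.08 → 12 more payments.
Total paid = 17·£379.22 + £31.38 = £6,478.12; interest = £6,478.12 − £6,015.00 = £463.12.

£463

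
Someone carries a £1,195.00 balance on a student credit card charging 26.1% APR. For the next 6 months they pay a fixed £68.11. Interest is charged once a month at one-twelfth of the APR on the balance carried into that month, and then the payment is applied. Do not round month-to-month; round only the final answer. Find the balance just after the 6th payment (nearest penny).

Monthly rate r = 26.1%/12 = 2.175% = 0.02175.
Each month: B ← B·(1+r) − £68.11.
Month 1: interest £25.99; balance after payment £1,152.88.
Month 2: interest £25.08; balance after payment £1,109.85.
Month 3: interest £24.14; balance after payment £1,065.88.
Month 4: interest £23.18; balance after payment £1,020.95.
Month 5: interest £22.21; balance after payment £975.04.
Month 6: interest £21.21; balance after payment £928.14.

£928.14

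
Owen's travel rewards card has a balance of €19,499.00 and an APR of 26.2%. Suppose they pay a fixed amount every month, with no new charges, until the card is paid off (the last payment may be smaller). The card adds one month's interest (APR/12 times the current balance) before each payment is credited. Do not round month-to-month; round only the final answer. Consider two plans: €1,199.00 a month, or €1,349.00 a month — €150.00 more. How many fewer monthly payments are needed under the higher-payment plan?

3 fewer payments

Monthly rate r = 26.2%/12 = 2.18333% = 0.0218333.
At €1,199.00/mo: n = ⌈−ln(1 − rB₀/P)/ln(1+r)⌉ = 21 payments (last €371.62); total interest = total paid − €19,499.00 = €4,852.62.
At €1,349.00/mo: 18 payments (last €754.49); total interest €4,188.49.
Payments saved = 21 − 18 = 3.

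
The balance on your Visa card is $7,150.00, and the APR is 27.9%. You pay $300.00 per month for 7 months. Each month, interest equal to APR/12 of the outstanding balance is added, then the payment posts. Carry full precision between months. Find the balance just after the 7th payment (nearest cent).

$6,145.76

Monthly rate r = 27.9%/12 = 2.325% = 0.02325.
Each month: B ← B·(1+r) − $300.00.
Month 1: interest $166.24; balance after payment $7,016.24.
Month 2: interest $163.13; balance after payment $6,879.37.
Month 3: interest $159.95; balance after payment $6,739.31.
Month 4: interest $156.69; balance after payment $6,596.00.
Month 5: interest $153.36; balance after payment $6,449.36.
Month 6: interest $149.95; balance after payment $6,299.30.
Month 7: interest $146.46; balance after payment $6,145.76.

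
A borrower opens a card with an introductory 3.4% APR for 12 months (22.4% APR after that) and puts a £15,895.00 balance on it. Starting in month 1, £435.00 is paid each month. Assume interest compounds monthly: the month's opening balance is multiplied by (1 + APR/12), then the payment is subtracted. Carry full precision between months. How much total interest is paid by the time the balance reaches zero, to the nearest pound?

£4,621

Promo months 1–12 at r₀ = 3.4%/12 = 0.00283333; months 13+ at r₁ = 22.4%/12 = 0.0186667.
After month 12: iterate B ← B·(1+r₀) − £435.00 for 12 months → £11,141.81.
Then at r₁ with £435.00/mo: n₂ = −ln(1 − r₁·B/P)/ln(1+r₁) ≈ 35.16 → 36 more payments.
Total paid = 47·£435.00 + £71.10 = £20,516.10; interest = £20,516.10 − £15,895.00 = £4,621.10.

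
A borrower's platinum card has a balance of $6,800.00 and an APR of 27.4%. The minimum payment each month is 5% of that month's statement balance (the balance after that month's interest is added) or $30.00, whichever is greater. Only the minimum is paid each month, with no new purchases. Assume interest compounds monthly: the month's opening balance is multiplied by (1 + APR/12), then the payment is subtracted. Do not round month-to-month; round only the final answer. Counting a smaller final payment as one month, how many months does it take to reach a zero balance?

Monthly rate r = 27.4%/12 = 2.28333% = 0.0228333.
While 5% of the post-interest balance exceeds $30.00, each month B ← (B·(1+r))·(1 − 0.05), i.e. B shrinks by the factor (1+r)·0.95 = 0.97169.
This holds for months 1–86. Entering month 87 the balance is $575.38; 5% of the post-interest balance is now below $30.00, so the flat $30.00 minimum applies from here.
From month 87 a fixed $30.00 at rate r clears $575.38 in 26 more payments. Total: 86 + 26 = 112 months.

112 months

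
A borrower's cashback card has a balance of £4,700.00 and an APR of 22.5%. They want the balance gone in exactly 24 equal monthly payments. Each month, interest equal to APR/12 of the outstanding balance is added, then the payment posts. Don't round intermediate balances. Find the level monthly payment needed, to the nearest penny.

£244.99

Monthly rate r = 22.5%/12 = 1.875% = 0.01875.
Level-payment amortization: P = B₀·r / (1 − (1+r)^(−n)) = 4700.00·0.01875 / (1 − 1.01875^(−24)).
Denominator 1 − (1+r)^(−24) = 0.359709471.
P = 88.125 / 0.359709471 ≈ 244.99.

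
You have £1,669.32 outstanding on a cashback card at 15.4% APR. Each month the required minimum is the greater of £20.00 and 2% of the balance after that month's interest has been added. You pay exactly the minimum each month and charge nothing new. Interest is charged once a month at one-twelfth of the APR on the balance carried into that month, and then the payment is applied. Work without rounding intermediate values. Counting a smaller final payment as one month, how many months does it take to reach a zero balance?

Monthly rate r = 15.4%/12 = 1.28333% = 0.0128333.
While 2% of the post-interest balance exceeds £20.00, each month B ← (B·(1+r))·(1 − 0.02), i.e. B shrinks by the factor (1+r)·0.98 = 0.99258.
This holds for months 1–71. Entering month 72 the balance is £983.53; 2% of the post-interest balance is now below £20.00, so the flat £20.00 minimum applies from here.
From month 72 a fixed £20.00 at rate r clears £983.53 in 79 more payments. Total: 71 + 79 = 150 months.

150 months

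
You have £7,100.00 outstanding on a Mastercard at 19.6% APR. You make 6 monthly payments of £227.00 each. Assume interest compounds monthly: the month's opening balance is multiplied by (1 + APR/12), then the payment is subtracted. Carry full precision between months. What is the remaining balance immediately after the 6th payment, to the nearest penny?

Monthly rate r = 19.6%/12 = 1.63333% = 0.0163333.
Each month: B ← B·(1+r) − £227.00.
Month 1: interest £115.97; balance after payment £6,988.97.
Month 2: interest £114.15; balance after payment £6,876.12.
Month 3: interest £112.31; balance after payment £6,761.43.
Month 4: interest £110.44; balance after payment £6,644.87.
Month 5: interest £108.53; balance after payment £6,526.40.
Month 6: interest £106.60; balance after payment £6,406.00.

£6,406.00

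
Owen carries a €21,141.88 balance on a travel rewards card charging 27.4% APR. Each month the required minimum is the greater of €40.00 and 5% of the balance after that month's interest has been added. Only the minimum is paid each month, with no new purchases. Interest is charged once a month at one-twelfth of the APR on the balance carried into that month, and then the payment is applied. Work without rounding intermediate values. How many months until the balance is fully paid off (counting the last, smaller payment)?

Monthly rate r = 27.4%/12 = 2.28333% = 0.0228333.
While 5% of the post-interest balance exceeds €40.00, each month B ← (B·(1+r))·(1 − 0.05), i.e. B shrinks by the factor (1+r)·0.95 = 0.97169.
This holds for months 1–115. Entering month 116 the balance is €777.89; 5% of the post-interest balance is now below €40.00, so the flat €40.00 minimum applies from here.
From month 116 a fixed €40.00 at rate r clears €777.89 in 27 more payments. Total: 115 + 27 = 142 months.

142 months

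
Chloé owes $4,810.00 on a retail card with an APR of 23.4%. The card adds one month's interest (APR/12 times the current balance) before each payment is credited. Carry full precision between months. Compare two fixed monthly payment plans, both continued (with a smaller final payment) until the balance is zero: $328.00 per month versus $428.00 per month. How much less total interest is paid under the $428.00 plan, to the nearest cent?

$238.44

Monthly rate r = 23.4%/12 = 1.95% = 0.0195.
At $328.00/mo: n = ⌈−ln(1 − rB₀/P)/ln(1+r)⌉ = 18 payments (last $145.27); total interest = total paid − $4,810.00 = $911.27.
At $428.00/mo: 13 payments (last $346.83); total interest $672.83.
Interest saved = $911.27 − $672.83 = $238.44.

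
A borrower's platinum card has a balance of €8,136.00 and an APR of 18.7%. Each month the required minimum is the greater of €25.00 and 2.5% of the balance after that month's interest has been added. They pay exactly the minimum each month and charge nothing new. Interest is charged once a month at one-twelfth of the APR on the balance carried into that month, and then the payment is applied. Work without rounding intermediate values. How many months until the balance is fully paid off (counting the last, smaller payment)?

Monthly rate r = 18.7%/12 = 1.55833% = 0.0155833.
While 2.5% of the post-interest balance exceeds €25.00, each month B ← (B·(1+r))·(1 − 0.025), i.e. B shrinks by the factor (1+r)·0.975 = 0.99019.
This holds for months 1–215. Entering month 216 the balance is €977.80; 2.5% of the post-interest balance is now below €25.00, so the flat €25.00 minimum applies from here.
From month 216 a fixed €25.00 at rate r clears €977.80 in 61 more payments. Total: 215 + 61 = 276 months.

276 months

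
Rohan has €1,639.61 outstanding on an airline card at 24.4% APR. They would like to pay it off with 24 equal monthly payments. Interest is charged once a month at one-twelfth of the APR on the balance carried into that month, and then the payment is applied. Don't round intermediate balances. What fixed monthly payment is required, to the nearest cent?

Monthly rate r = 24.4%/12 = 2.03333% = 0.0203333.
Level-payment amortization: P = B₀·r / (1 − (1+r)^(−n)) = 1639.61·0.0203333 / (1 − 1.02033^(−24)).
Denominator 1 − (1+r)^(−24) = 0.383134896.
P = 33.3387 / 0.383134896 ≈ 87.02.

€87.02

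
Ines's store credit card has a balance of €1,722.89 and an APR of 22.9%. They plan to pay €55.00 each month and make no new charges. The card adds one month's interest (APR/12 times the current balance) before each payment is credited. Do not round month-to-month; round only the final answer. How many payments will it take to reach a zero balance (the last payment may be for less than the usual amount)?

49 payments

Monthly rate r = 22.9%/12 = 1.90833% = 0.0190833.
Recurrence: B ← B·(1+r) − €55.00.
Month 1: interest €32.88; balance after payment €1,700.77.
Month 2: interest €32.46; balance after payment €1,678.22.
Closed form: n = −ln(1 − rB₀/P)/ln(1+r) = −ln(0.40221)/ln(1.01908) ≈ 48.181, so the balance reaches zero during payment 49.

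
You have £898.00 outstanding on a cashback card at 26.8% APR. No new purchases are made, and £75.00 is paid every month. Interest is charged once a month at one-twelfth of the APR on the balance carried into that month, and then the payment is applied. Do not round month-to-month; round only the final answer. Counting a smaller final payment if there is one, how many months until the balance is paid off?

Monthly rate r = 26.8%/12 = 2.23333% = 0.0223333.
Recurrence: B ← B·(1+r) − £75.00.
Month 1: interest £20.06; balance after payment £843.06.
Month 2: interest £18.83; balance after payment £786.88.
Closed form: n = −ln(1 − rB₀/P)/ln(1+r) = −ln(0.7326)/ln(1.02233) ≈ 14.088, so the balance reaches zero during payment 15.

15 payments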